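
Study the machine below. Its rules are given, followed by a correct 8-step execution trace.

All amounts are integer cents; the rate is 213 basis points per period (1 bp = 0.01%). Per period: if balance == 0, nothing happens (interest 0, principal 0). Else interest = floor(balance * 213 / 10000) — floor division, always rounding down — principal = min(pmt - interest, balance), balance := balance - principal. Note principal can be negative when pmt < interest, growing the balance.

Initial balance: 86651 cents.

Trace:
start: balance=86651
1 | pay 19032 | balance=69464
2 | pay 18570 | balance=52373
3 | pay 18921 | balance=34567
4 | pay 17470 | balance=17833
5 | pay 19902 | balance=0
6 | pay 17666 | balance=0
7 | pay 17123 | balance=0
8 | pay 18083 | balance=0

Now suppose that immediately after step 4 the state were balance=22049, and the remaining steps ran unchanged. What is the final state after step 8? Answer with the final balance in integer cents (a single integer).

0

state after step 4 := balance=22049
5 | pay 19902 | balance=2616
6 | pay 17666 | balance=0
7 | pay 17123 | balance=0
8 | pay 18083 | balance=0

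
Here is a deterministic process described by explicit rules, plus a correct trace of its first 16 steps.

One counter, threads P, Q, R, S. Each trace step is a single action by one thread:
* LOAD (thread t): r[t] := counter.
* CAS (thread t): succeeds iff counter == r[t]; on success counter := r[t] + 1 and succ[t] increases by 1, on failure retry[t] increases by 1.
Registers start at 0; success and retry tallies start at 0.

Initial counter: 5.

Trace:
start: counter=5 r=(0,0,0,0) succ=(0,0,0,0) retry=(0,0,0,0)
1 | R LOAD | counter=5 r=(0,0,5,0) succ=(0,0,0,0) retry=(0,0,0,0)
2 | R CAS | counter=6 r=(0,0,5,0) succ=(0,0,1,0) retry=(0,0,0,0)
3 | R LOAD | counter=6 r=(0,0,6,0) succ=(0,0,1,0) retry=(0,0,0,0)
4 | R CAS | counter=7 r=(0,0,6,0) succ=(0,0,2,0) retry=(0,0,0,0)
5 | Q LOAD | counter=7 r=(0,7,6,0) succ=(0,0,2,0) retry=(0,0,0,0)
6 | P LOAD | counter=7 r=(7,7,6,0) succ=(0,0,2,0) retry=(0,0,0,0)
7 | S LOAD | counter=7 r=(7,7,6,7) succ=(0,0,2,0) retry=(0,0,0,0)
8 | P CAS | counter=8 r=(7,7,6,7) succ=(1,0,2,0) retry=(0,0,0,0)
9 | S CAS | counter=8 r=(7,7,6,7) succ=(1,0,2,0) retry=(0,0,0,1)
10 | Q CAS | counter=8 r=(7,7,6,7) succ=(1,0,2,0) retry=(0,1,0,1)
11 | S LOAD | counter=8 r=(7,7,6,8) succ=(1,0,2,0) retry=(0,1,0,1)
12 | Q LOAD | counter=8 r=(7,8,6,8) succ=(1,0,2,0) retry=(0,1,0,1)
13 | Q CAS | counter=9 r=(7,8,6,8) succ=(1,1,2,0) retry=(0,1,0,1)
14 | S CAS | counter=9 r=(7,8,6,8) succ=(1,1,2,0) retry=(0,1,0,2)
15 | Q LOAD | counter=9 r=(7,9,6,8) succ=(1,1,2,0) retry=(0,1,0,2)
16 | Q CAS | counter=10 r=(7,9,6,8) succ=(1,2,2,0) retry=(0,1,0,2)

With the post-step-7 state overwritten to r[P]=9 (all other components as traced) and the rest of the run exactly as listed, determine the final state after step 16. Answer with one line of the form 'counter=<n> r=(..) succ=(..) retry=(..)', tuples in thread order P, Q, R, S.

state after step 7 := counter=7 r=(9,7,6,7) succ=(0,0,2,0) retry=(0,0,0,0)
8 | P CAS | counter=7 r=(9,7,6,7) succ=(0,0,2,0) retry=(1,0,0,0)
9 | S CAS | counter=8 r=(9,7,6,7) succ=(0,0,2,1) retry=(1,0,0,0)
10 | Q CAS | counter=8 r=(9,7,6,7) succ=(0,0,2,1) retry=(1,1,0,0)
11 | S LOAD | counter=8 r=(9,7,6,8) succ=(0,0,2,1) retry=(1,1,0,0)
12 | Q LOAD | counter=8 r=(9,8,6,8) succ=(0,0,2,1) retry=(1,1,0,0)
13 | Q CAS | counter=9 r=(9,8,6,8) succ=(0,1,2,1) retry=(1,1,0,0)
14 | S CAS | counter=9 r=(9,8,6,8) succ=(0,1,2,1) retry=(1,1,0,1)
15 | Q LOAD | counter=9 r=(9,9,6,8) succ=(0,1,2,1) retry=(1,1,0,1)
16 | Q CAS | counter=10 r=(9,9,6,8) succ=(0,2,2,1) retry=(1,1,0,1)

counter=10 r=(9,9,6,8) succ=(0,2,2,1) retry=(1,1,0,1)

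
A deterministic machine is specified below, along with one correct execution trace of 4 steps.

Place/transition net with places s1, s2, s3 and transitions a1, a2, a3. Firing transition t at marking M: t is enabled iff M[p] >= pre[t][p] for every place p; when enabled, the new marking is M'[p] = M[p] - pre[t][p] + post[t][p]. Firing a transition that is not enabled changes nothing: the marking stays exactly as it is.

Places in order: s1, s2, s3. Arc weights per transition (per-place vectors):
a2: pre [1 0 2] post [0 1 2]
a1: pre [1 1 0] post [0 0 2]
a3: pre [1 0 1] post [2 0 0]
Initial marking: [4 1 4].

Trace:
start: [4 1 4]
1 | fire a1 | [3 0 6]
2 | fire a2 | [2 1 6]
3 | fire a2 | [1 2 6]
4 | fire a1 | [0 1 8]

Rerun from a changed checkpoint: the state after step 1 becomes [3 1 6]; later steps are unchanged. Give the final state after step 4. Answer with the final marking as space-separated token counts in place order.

0 2 8

state after step 1 := [3 1 6]
2 | fire a2 | [2 2 6]
3 | fire a2 | [1 3 6]
4 | fire a1 | [0 2 8]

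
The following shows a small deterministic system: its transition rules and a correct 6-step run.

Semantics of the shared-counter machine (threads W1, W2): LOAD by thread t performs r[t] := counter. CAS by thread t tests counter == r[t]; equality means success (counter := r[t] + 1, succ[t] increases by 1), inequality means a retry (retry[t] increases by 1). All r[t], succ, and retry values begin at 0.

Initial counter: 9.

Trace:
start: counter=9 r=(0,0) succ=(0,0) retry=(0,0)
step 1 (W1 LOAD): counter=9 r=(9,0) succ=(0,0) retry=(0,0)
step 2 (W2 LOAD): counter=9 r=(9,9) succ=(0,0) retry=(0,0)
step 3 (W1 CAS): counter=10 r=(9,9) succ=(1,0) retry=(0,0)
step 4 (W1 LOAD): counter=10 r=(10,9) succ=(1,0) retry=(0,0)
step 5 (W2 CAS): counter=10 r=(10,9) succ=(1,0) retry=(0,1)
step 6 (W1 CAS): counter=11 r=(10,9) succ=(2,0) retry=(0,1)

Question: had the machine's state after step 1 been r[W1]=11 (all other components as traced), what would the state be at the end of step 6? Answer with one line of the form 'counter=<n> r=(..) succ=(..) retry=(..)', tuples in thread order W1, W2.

counter=10 r=(9,9) succ=(0,1) retry=(2,0)

state after step 1 := counter=9 r=(11,0) succ=(0,0) retry=(0,0)
step 2 (W2 LOAD): counter=9 r=(11,9) succ=(0,0) retry=(0,0)
step 3 (W1 CAS): counter=9 r=(11,9) succ=(0,0) retry=(1,0)
step 4 (W1 LOAD): counter=9 r=(9,9) succ=(0,0) retry=(1,0)
step 5 (W2 CAS): counter=10 r=(9,9) succ=(0,1) retry=(1,0)
step 6 (W1 CAS): counter=10 r=(9,9) succ=(0,1) retry=(2,0)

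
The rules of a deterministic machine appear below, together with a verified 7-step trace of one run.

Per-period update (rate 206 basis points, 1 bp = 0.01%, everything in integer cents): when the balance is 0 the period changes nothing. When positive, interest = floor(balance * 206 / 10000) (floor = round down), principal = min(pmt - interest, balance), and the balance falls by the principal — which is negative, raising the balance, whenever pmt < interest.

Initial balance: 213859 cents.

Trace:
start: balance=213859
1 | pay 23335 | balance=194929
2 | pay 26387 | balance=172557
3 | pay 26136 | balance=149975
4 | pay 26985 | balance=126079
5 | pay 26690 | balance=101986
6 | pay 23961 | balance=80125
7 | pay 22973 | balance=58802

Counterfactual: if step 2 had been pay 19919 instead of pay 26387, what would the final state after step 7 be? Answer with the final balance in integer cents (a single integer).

(re-executing from step 2 with the substitution; state before step 2: balance=194929)
2 | pay 19919 | balance=179025
3 | pay 26136 | balance=156576
4 | pay 26985 | balance=132816
5 | pay 26690 | balance=108862
6 | pay 23961 | balance=87143
7 | pay 22973 | balance=65965

65965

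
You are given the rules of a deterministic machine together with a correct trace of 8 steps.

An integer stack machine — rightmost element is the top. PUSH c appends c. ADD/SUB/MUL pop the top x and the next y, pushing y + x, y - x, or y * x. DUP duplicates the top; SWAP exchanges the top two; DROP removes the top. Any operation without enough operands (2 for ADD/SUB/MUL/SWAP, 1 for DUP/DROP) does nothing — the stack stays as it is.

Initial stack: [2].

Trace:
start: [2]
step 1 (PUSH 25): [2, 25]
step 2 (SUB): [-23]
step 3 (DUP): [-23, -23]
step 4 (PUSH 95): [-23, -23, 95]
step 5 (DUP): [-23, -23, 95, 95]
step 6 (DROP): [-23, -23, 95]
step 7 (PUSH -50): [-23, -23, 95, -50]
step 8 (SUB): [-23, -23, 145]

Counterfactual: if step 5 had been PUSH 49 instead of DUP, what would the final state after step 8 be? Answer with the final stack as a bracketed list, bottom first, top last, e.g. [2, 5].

[-23, -23, 145]

(re-executing from step 5 with the substitution; state before step 5: [-23, -23, 95])
step 5 (PUSH 49): [-23, -23, 95, 49]
step 6 (DROP): [-23, -23, 95]
step 7 (PUSH -50): [-23, -23, 95, -50]
step 8 (SUB): [-23, -23, 145]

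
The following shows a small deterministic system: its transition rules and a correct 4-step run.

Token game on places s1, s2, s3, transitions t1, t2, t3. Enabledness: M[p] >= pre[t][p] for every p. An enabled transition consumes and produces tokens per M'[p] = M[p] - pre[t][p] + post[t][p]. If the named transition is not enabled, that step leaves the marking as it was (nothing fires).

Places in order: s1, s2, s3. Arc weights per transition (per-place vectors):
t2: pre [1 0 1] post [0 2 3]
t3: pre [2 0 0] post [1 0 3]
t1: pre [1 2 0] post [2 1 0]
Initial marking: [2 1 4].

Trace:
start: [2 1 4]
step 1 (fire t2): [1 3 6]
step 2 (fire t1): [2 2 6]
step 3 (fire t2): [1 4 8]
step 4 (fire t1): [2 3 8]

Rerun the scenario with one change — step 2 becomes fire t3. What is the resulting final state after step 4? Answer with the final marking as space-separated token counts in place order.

0 5 8

(re-executing from step 2 with the substitution; state before step 2: [1 3 6])
step 2 (fire t3): [1 3 6]
step 3 (fire t2): [0 5 8]
step 4 (fire t1): [0 5 8]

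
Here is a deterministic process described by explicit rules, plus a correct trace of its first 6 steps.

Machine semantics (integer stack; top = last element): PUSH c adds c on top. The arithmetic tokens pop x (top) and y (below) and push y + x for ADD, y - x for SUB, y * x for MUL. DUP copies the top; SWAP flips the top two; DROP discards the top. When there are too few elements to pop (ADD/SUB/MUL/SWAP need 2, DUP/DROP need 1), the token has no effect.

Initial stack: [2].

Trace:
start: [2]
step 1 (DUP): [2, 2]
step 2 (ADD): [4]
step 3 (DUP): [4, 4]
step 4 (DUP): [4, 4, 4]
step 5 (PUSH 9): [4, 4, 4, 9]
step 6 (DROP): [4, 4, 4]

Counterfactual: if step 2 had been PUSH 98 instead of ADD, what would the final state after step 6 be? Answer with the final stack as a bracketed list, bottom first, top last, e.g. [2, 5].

[2, 2, 98, 98, 98]

(re-executing from step 2 with the substitution; state before step 2: [2, 2])
step 2 (PUSH 98): [2, 2, 98]
step 3 (DUP): [2, 2, 98, 98]
step 4 (DUP): [2, 2, 98, 98, 98]
step 5 (PUSH 9): [2, 2, 98, 98, 98, 9]
step 6 (DROP): [2, 2, 98, 98, 98]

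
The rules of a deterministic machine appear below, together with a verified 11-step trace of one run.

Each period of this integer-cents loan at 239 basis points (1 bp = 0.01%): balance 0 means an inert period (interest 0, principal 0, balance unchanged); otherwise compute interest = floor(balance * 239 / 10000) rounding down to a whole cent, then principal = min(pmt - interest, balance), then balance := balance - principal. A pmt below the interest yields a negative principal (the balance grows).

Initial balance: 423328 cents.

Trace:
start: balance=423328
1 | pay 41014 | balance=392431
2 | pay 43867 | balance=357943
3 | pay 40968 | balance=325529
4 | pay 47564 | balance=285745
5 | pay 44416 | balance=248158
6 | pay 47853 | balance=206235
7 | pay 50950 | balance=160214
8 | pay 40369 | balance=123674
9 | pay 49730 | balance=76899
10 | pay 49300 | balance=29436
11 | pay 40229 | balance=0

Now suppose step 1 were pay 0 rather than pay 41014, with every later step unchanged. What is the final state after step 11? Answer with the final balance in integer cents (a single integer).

41850

(re-executing from step 1 with the substitution; state before step 1: balance=423328)
1 | pay 0 | balance=433445
2 | pay 43867 | balance=399937
3 | pay 40968 | balance=368527
4 | pay 47564 | balance=329770
5 | pay 44416 | balance=293235
6 | pay 47853 | balance=252390
7 | pay 50950 | balance=207472
8 | pay 40369 | balance=172061
9 | pay 49730 | balance=126443
10 | pay 49300 | balance=80164
11 | pay 40229 | balance=41850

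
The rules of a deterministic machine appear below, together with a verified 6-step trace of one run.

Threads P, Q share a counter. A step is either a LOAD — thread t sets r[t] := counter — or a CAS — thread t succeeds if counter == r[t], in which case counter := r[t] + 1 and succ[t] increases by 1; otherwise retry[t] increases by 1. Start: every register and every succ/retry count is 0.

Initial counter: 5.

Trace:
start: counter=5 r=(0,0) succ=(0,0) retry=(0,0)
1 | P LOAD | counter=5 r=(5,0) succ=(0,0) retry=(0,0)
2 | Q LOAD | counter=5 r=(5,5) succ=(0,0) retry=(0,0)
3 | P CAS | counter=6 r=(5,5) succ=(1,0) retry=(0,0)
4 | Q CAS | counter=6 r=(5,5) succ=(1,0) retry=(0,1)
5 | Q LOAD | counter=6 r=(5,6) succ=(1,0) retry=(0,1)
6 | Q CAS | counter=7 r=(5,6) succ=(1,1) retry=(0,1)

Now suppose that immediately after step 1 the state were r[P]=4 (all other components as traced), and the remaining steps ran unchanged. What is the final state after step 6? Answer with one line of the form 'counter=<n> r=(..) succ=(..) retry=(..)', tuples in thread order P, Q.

counter=7 r=(4,6) succ=(0,2) retry=(1,0)

state after step 1 := counter=5 r=(4,0) succ=(0,0) retry=(0,0)
2 | Q LOAD | counter=5 r=(4,5) succ=(0,0) retry=(0,0)
3 | P CAS | counter=5 r=(4,5) succ=(0,0) retry=(1,0)
4 | Q CAS | counter=6 r=(4,5) succ=(0,1) retry=(1,0)
5 | Q LOAD | counter=6 r=(4,6) succ=(0,1) retry=(1,0)
6 | Q CAS | counter=7 r=(4,6) succ=(0,2) retry=(1,0)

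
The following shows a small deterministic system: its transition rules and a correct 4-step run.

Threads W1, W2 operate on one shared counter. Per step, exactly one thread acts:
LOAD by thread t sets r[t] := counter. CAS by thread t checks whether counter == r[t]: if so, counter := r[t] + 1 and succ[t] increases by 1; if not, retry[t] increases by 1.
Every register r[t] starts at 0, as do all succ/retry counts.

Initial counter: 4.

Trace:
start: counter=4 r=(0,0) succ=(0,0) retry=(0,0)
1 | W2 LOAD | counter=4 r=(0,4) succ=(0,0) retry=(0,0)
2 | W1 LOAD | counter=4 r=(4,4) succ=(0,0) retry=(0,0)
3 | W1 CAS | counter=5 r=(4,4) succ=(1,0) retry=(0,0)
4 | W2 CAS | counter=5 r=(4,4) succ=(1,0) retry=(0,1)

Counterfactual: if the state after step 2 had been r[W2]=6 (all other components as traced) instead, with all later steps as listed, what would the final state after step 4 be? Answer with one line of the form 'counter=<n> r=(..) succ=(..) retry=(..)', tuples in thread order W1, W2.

counter=5 r=(4,6) succ=(1,0) retry=(0,1)

state after step 2 := counter=4 r=(4,6) succ=(0,0) retry=(0,0)
3 | W1 CAS | counter=5 r=(4,6) succ=(1,0) retry=(0,0)
4 | W2 CAS | counter=5 r=(4,6) succ=(1,0) retry=(0,1)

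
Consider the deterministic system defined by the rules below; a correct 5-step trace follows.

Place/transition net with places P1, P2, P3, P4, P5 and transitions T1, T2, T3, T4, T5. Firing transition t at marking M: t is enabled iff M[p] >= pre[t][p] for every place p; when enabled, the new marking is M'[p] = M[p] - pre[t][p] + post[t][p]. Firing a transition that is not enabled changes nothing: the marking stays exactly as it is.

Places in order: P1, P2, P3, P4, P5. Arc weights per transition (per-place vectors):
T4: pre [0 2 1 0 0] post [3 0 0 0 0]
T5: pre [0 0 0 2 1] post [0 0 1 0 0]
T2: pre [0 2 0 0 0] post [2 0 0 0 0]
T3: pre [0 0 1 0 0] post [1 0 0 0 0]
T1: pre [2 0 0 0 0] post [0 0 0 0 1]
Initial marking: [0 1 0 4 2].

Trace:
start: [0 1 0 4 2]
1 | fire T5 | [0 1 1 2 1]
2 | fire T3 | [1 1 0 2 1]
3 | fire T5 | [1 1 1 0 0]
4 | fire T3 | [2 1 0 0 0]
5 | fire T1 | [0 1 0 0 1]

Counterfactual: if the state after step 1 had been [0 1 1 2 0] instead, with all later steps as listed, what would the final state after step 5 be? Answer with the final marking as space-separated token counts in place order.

1 1 0 2 0

state after step 1 := [0 1 1 2 0]
2 | fire T3 | [1 1 0 2 0]
3 | fire T5 | [1 1 0 2 0]
4 | fire T3 | [1 1 0 2 0]
5 | fire T1 | [1 1 0 2 0]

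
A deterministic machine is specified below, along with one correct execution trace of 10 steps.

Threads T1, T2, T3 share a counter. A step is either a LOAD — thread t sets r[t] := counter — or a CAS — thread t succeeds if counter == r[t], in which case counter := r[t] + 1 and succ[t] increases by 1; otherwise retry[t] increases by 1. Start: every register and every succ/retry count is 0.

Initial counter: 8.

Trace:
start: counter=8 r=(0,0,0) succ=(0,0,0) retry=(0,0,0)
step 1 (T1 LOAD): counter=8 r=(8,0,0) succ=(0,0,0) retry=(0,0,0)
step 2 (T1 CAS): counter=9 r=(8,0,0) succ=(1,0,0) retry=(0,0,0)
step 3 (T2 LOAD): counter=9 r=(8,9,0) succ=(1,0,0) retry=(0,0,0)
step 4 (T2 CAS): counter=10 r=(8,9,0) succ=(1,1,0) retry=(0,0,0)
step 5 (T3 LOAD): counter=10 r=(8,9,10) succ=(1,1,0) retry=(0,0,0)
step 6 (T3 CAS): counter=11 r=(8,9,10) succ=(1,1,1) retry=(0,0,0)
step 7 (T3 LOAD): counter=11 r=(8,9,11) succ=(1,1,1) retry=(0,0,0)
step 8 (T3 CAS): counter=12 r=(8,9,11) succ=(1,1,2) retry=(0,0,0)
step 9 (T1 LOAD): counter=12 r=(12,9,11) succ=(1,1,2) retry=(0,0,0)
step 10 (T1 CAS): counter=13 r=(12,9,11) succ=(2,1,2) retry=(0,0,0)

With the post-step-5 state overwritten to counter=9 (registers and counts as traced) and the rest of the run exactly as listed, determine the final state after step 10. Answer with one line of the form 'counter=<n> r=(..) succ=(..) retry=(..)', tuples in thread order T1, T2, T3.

state after step 5 := counter=9 r=(8,9,10) succ=(1,1,0) retry=(0,0,0)
step 6 (T3 CAS): counter=9 r=(8,9,10) succ=(1,1,0) retry=(0,0,1)
step 7 (T3 LOAD): counter=9 r=(8,9,9) succ=(1,1,0) retry=(0,0,1)
step 8 (T3 CAS): counter=10 r=(8,9,9) succ=(1,1,1) retry=(0,0,1)
step 9 (T1 LOAD): counter=10 r=(10,9,9) succ=(1,1,1) retry=(0,0,1)
step 10 (T1 CAS): counter=11 r=(10,9,9) succ=(2,1,1) retry=(0,0,1)

counter=11 r=(10,9,9) succ=(2,1,1) retry=(0,0,1)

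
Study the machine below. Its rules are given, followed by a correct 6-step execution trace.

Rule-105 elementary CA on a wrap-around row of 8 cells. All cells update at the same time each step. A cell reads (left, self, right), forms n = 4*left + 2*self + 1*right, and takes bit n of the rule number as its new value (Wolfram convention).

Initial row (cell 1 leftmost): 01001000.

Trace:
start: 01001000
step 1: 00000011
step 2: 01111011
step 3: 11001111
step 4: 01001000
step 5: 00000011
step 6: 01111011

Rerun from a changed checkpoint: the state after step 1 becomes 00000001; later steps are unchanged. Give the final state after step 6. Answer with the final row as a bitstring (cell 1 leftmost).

01111100

state after step 1 := 00000001
step 2: 01111100
step 3: 01000101
step 4: 10010010
step 5: 00000001
step 6: 01111100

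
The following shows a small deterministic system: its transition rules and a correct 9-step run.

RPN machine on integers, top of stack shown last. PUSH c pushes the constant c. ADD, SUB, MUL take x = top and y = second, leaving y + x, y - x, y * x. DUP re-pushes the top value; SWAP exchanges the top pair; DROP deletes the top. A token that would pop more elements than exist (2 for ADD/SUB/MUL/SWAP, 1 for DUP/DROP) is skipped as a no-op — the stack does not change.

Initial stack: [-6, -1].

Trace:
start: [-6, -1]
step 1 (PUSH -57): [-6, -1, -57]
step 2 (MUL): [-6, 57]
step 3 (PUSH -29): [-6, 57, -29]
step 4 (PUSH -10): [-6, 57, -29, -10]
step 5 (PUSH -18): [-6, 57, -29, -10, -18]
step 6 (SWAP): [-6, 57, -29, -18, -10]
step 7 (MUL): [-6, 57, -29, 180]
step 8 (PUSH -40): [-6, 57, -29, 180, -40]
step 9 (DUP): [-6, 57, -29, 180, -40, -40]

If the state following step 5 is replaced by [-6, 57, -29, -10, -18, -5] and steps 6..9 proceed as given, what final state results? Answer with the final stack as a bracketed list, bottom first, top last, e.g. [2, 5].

[-6, 57, -29, -10, 90, -40, -40]

state after step 5 := [-6, 57, -29, -10, -18, -5]
step 6 (SWAP): [-6, 57, -29, -10, -5, -18]
step 7 (MUL): [-6, 57, -29, -10, 90]
step 8 (PUSH -40): [-6, 57, -29, -10, 90, -40]
step 9 (DUP): [-6, 57, -29, -10, 90, -40, -40]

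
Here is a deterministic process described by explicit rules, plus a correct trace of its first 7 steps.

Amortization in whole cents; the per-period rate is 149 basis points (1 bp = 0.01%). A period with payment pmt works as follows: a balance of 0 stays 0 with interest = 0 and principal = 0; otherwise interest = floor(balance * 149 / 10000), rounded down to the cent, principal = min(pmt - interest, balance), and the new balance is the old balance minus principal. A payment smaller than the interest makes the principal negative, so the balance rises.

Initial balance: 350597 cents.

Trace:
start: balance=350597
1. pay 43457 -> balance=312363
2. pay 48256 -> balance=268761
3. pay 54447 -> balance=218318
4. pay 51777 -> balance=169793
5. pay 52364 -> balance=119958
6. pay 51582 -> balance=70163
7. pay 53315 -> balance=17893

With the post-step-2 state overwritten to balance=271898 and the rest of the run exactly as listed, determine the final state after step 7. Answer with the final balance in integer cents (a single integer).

21273

state after step 2 := balance=271898
3. pay 54447 -> balance=221502
4. pay 51777 -> balance=173025
5. pay 52364 -> balance=123239
6. pay 51582 -> balance=73493
7. pay 53315 -> balance=21273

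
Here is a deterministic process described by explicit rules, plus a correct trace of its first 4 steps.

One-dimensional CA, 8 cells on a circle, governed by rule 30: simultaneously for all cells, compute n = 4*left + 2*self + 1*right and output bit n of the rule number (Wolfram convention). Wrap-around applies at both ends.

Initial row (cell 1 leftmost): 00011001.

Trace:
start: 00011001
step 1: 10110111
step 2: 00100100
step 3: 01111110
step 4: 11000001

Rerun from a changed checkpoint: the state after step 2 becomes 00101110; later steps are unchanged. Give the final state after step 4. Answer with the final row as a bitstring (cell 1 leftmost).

state after step 2 := 00101110
step 3: 01101001
step 4: 01001111

01001111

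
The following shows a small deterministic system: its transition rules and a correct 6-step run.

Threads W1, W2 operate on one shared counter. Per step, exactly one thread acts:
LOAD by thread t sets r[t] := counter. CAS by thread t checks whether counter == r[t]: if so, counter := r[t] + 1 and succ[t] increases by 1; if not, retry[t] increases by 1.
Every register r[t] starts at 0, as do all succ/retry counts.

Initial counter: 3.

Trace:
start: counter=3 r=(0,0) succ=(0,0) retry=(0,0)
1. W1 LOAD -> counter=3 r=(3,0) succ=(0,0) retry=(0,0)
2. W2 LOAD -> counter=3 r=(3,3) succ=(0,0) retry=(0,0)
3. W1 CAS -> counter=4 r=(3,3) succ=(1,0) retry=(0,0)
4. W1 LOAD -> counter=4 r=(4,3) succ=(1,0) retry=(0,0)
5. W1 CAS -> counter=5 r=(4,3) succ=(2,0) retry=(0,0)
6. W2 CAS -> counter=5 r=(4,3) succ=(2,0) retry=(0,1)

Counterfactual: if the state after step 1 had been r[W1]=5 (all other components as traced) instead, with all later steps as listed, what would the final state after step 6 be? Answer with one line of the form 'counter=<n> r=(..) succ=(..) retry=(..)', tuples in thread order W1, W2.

counter=4 r=(3,3) succ=(1,0) retry=(1,1)

state after step 1 := counter=3 r=(5,0) succ=(0,0) retry=(0,0)
2. W2 LOAD -> counter=3 r=(5,3) succ=(0,0) retry=(0,0)
3. W1 CAS -> counter=3 r=(5,3) succ=(0,0) retry=(1,0)
4. W1 LOAD -> counter=3 r=(3,3) succ=(0,0) retry=(1,0)
5. W1 CAS -> counter=4 r=(3,3) succ=(1,0) retry=(1,0)
6. W2 CAS -> counter=4 r=(3,3) succ=(1,0) retry=(1,1)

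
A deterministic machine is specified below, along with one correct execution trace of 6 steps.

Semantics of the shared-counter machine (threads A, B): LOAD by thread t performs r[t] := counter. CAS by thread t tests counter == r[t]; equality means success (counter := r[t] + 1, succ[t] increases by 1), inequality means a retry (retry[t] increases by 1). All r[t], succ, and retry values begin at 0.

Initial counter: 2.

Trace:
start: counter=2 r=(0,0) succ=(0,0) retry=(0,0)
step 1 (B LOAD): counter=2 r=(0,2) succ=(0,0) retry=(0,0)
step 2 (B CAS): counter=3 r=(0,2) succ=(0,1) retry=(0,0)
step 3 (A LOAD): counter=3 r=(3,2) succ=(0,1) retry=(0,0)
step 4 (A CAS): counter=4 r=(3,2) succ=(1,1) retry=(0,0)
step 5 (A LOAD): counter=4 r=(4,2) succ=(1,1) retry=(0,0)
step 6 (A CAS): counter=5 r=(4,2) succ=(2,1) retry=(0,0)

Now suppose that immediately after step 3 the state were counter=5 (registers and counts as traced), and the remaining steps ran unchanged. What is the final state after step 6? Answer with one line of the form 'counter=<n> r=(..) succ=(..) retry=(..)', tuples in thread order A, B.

state after step 3 := counter=5 r=(3,2) succ=(0,1) retry=(0,0)
step 4 (A CAS): counter=5 r=(3,2) succ=(0,1) retry=(1,0)
step 5 (A LOAD): counter=5 r=(5,2) succ=(0,1) retry=(1,0)
step 6 (A CAS): counter=6 r=(5,2) succ=(1,1) retry=(1,0)

counter=6 r=(5,2) succ=(1,1) retry=(1,0)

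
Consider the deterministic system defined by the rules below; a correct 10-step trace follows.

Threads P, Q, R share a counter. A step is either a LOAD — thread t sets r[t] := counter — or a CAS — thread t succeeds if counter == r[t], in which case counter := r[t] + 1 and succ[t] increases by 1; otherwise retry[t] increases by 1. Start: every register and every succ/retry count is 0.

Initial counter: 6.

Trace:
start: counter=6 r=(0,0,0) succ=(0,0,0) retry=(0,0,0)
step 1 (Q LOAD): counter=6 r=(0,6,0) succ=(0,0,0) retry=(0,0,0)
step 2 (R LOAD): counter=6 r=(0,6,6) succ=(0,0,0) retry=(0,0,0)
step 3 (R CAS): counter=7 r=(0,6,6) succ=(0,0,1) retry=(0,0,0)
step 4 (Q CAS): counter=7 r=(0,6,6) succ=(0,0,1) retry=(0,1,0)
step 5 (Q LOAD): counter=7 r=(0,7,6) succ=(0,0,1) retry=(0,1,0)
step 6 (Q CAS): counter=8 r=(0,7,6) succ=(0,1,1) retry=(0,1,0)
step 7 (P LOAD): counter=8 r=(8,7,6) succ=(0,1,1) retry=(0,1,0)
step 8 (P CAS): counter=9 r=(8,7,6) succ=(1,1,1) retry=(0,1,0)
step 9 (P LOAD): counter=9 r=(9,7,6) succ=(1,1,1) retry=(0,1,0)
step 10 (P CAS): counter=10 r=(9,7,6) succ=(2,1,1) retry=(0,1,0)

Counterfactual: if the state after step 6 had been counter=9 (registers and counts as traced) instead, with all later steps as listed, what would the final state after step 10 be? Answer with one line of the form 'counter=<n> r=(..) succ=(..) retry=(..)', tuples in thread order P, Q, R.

state after step 6 := counter=9 r=(0,7,6) succ=(0,1,1) retry=(0,1,0)
step 7 (P LOAD): counter=9 r=(9,7,6) succ=(0,1,1) retry=(0,1,0)
step 8 (P CAS): counter=10 r=(9,7,6) succ=(1,1,1) retry=(0,1,0)
step 9 (P LOAD): counter=10 r=(10,7,6) succ=(1,1,1) retry=(0,1,0)
step 10 (P CAS): counter=11 r=(10,7,6) succ=(2,1,1) retry=(0,1,0)

counter=11 r=(10,7,6) succ=(2,1,1) retry=(0,1,0)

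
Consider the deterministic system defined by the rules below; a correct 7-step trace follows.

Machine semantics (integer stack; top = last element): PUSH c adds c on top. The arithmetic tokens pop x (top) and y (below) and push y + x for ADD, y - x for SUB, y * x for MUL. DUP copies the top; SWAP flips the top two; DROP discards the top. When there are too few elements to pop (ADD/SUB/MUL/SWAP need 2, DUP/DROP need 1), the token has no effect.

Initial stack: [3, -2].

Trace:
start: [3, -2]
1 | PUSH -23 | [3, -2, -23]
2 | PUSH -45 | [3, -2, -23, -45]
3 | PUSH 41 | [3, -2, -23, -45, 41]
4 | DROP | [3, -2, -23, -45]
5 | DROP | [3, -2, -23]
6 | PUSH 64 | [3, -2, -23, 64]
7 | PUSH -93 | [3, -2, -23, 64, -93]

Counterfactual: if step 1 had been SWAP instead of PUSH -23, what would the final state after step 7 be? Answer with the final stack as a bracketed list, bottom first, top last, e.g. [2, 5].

[-2, 3, 64, -93]

(re-executing from step 1 with the substitution; state before step 1: [3, -2])
1 | SWAP | [-2, 3]
2 | PUSH -45 | [-2, 3, -45]
3 | PUSH 41 | [-2, 3, -45, 41]
4 | DROP | [-2, 3, -45]
5 | DROP | [-2, 3]
6 | PUSH 64 | [-2, 3, 64]
7 | PUSH -93 | [-2, 3, 64, -93]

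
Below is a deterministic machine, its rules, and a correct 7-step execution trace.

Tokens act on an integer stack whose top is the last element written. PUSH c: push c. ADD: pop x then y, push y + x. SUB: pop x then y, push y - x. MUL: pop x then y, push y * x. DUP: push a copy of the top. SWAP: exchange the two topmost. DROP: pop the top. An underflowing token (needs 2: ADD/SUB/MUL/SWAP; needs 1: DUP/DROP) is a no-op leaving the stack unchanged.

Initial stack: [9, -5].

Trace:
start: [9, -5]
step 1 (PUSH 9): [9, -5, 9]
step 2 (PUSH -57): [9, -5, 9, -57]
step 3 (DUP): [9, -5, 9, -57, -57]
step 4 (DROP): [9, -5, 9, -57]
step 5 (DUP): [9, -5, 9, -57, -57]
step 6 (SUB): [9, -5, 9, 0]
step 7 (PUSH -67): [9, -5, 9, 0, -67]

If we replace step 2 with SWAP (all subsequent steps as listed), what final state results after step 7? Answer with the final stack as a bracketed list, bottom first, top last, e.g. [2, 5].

(re-executing from step 2 with the substitution; state before step 2: [9, -5, 9])
step 2 (SWAP): [9, 9, -5]
step 3 (DUP): [9, 9, -5, -5]
step 4 (DROP): [9, 9, -5]
step 5 (DUP): [9, 9, -5, -5]
step 6 (SUB): [9, 9, 0]
step 7 (PUSH -67): [9, 9, 0, -67]

[9, 9, 0, -67]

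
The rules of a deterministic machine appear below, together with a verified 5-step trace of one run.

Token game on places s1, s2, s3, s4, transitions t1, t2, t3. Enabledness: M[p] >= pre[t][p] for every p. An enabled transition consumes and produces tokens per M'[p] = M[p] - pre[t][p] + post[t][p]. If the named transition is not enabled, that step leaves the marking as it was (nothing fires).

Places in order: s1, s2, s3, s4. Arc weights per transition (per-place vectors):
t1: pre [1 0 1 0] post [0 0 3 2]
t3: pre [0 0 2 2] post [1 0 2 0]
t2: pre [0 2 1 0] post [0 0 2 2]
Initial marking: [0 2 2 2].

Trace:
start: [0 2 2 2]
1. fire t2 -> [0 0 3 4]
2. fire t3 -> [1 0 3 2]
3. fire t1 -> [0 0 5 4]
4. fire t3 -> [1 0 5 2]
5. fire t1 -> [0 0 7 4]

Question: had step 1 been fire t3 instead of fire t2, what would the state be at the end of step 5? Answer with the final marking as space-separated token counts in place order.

(re-executing from step 1 with the substitution; state before step 1: [0 2 2 2])
1. fire t3 -> [1 2 2 0]
2. fire t3 -> [1 2 2 0]
3. fire t1 -> [0 2 4 2]
4. fire t3 -> [1 2 4 0]
5. fire t1 -> [0 2 6 2]

0 2 6 2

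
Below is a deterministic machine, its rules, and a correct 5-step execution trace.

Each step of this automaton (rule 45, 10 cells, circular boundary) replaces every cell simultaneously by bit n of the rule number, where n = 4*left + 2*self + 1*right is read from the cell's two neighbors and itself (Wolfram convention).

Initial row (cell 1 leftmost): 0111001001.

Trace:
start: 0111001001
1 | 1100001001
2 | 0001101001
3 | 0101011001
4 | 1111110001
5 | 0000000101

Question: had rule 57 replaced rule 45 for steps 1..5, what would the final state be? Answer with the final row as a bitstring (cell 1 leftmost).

(re-executing steps 1..5 under rule 57; state before step 1: 0111001001)
1 | 1100100100
2 | 1010010010
3 | 0101001001
4 | 1010100100
5 | 0101010010

0101010010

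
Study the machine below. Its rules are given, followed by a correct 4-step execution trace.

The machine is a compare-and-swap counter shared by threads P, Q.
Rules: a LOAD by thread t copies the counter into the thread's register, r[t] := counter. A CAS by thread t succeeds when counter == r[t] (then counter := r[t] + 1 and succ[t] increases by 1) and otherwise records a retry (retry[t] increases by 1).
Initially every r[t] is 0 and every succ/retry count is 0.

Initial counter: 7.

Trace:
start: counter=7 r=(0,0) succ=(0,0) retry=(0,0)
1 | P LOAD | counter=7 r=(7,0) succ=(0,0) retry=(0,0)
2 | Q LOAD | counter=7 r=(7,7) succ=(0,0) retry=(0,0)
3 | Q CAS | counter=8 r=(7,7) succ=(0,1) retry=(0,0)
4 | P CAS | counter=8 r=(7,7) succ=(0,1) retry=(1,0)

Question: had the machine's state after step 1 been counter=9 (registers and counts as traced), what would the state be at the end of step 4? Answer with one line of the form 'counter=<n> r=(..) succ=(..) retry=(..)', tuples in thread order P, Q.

counter=10 r=(7,9) succ=(0,1) retry=(1,0)

state after step 1 := counter=9 r=(7,0) succ=(0,0) retry=(0,0)
2 | Q LOAD | counter=9 r=(7,9) succ=(0,0) retry=(0,0)
3 | Q CAS | counter=10 r=(7,9) succ=(0,1) retry=(0,0)
4 | P CAS | counter=10 r=(7,9) succ=(0,1) retry=(1,0)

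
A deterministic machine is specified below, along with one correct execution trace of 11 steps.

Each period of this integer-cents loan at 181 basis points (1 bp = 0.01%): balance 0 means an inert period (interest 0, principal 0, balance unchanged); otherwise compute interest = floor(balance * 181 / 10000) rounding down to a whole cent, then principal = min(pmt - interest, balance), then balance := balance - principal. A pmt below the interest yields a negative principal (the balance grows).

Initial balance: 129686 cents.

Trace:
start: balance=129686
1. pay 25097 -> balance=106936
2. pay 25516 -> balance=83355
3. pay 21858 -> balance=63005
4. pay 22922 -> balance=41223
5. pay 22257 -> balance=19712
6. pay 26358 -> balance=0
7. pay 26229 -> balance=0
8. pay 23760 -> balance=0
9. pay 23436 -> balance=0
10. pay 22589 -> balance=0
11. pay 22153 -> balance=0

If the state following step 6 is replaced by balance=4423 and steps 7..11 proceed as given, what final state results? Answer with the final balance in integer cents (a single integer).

0

state after step 6 := balance=4423
7. pay 26229 -> balance=0
8. pay 23760 -> balance=0
9. pay 23436 -> balance=0
10. pay 22589 -> balance=0
11. pay 22153 -> balance=0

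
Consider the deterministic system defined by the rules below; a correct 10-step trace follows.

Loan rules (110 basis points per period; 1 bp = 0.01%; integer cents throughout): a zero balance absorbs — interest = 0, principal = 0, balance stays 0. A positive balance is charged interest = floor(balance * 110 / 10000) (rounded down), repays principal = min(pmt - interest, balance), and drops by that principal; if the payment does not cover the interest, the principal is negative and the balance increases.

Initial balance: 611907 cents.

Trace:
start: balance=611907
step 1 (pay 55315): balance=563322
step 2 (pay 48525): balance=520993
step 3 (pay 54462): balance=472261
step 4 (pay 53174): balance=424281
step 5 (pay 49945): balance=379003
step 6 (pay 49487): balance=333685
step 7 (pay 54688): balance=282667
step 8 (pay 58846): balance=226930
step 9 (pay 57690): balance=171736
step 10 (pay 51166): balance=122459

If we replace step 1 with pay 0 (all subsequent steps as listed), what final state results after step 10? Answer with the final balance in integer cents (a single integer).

(re-executing from step 1 with the substitution; state before step 1: balance=611907)
step 1 (pay 0): balance=618637
step 2 (pay 48525): balance=576917
step 3 (pay 54462): balance=528801
step 4 (pay 53174): balance=481443
step 5 (pay 49945): balance=436793
step 6 (pay 49487): balance=392110
step 7 (pay 54688): balance=341735
step 8 (pay 58846): balance=286648
step 9 (pay 57690): balance=232111
step 10 (pay 51166): balance=183498

183498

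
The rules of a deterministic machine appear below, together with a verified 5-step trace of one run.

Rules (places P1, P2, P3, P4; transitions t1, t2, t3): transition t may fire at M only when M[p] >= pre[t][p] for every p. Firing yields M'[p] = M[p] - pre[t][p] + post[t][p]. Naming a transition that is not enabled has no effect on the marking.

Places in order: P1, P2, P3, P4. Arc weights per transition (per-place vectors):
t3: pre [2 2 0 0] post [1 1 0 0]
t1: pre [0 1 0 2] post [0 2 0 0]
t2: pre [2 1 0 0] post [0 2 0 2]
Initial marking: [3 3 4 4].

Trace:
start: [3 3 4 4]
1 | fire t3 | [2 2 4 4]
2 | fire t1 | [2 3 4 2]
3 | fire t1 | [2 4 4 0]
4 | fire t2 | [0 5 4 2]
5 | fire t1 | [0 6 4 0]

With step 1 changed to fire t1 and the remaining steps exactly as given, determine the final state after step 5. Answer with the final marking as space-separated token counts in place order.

1 7 4 0

(re-executing from step 1 with the substitution; state before step 1: [3 3 4 4])
1 | fire t1 | [3 4 4 2]
2 | fire t1 | [3 5 4 0]
3 | fire t1 | [3 5 4 0]
4 | fire t2 | [1 6 4 2]
5 | fire t1 | [1 7 4 0]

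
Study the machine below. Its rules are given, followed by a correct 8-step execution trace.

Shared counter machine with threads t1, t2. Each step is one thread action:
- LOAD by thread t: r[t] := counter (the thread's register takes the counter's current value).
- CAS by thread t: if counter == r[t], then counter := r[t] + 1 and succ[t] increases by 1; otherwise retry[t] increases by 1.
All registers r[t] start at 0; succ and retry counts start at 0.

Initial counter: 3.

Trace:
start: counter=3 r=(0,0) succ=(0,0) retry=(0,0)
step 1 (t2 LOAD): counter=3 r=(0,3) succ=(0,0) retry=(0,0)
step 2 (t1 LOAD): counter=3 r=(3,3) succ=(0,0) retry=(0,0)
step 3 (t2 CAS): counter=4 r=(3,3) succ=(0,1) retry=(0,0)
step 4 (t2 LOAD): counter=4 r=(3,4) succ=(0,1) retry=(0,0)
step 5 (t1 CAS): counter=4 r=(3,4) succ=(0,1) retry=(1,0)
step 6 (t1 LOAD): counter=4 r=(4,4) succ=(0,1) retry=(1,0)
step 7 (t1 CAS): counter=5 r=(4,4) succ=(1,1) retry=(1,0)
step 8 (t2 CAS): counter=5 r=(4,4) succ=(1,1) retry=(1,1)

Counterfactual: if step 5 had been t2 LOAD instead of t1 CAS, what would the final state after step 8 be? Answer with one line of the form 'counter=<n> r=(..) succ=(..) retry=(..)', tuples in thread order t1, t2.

(re-executing from step 5 with the substitution; state before step 5: counter=4 r=(3,4) succ=(0,1) retry=(0,0))
step 5 (t2 LOAD): counter=4 r=(3,4) succ=(0,1) retry=(0,0)
step 6 (t1 LOAD): counter=4 r=(4,4) succ=(0,1) retry=(0,0)
step 7 (t1 CAS): counter=5 r=(4,4) succ=(1,1) retry=(0,0)
step 8 (t2 CAS): counter=5 r=(4,4) succ=(1,1) retry=(0,1)

counter=5 r=(4,4) succ=(1,1) retry=(0,1)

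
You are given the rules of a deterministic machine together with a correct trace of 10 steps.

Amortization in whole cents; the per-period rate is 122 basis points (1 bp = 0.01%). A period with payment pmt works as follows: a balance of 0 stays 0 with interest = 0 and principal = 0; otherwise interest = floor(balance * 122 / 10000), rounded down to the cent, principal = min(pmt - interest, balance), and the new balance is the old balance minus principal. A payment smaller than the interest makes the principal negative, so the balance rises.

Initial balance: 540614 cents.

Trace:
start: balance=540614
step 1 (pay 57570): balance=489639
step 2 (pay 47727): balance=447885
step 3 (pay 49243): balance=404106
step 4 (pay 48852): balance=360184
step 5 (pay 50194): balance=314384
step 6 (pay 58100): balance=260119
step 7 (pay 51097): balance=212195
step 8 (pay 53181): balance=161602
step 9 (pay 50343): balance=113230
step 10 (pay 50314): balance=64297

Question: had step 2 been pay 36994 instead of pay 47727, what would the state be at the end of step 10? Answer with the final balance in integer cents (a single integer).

76122

(re-executing from step 2 with the substitution; state before step 2: balance=489639)
step 2 (pay 36994): balance=458618
step 3 (pay 49243): balance=414970
step 4 (pay 48852): balance=371180
step 5 (pay 50194): balance=325514
step 6 (pay 58100): balance=271385
step 7 (pay 51097): balance=223598
step 8 (pay 53181): balance=173144
step 9 (pay 50343): balance=124913
step 10 (pay 50314): balance=76122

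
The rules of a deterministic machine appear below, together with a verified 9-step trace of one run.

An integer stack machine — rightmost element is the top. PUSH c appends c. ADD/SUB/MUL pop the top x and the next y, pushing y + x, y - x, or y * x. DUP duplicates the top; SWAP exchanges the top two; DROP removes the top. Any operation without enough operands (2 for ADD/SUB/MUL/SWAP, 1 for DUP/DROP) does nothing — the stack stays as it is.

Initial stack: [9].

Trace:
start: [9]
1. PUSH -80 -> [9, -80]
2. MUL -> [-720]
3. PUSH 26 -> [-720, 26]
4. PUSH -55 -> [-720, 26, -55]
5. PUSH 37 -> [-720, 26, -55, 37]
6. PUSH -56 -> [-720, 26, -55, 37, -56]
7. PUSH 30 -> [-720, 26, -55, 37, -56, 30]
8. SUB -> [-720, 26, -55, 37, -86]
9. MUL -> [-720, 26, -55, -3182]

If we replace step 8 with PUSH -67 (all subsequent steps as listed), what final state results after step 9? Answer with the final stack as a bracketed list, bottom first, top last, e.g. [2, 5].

[-720, 26, -55, 37, -56, -2010]

(re-executing from step 8 with the substitution; state before step 8: [-720, 26, -55, 37, -56, 30])
8. PUSH -67 -> [-720, 26, -55, 37, -56, 30, -67]
9. MUL -> [-720, 26, -55, 37, -56, -2010]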